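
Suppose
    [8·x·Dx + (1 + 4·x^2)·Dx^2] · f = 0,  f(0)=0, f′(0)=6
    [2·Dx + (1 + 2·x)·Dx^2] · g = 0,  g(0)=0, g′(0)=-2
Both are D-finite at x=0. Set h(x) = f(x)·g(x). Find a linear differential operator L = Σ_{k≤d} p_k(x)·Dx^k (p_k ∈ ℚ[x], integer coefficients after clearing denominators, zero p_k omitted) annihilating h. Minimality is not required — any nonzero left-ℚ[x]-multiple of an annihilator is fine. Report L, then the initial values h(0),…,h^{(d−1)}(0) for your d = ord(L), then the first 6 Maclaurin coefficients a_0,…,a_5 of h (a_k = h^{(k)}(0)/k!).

L = (192 + 704·x + 2560·x^2 + 9984·x^3 + 15360·x^4 + 13312·x^5 + 4096·x^7)·Dx + (72 + 992·x + 4928·x^2 + 15488·x^3 + 34816·x^4 + 47616·x^5 + 35840·x^6 + 6144·x^7 + 14336·x^8)·Dx^2 + (24 + 256·x + 1536·x^2 + 4992·x^3 + 11520·x^4 + 19968·x^5 + 24576·x^6 + 18432·x^7 + 6144·x^8 + 8192·x^9)·Dx^3 + (5 + 36·x + 148·x^2 + 448·x^3 + 1056·x^4 + 1920·x^5 + 2688·x^6 + 3072·x^7 + 2304·x^8 + 1024·x^9 + 1024·x^10)·Dx^4  (order 4).
h: a_k = 0, 0, -12, 12, 0, 8, …
ICs: h(0) = 0, h′(0) = 0, h′′(0) = -24, h′′′(0) = 72.

f: a_k = 0, 6, 0, -8, 0, 96/5, …
g: a_k = 0, -2, 2, -8/3, 4, -32/5, …
Product ⇒ symmetric product L₀, ord ≤ 4.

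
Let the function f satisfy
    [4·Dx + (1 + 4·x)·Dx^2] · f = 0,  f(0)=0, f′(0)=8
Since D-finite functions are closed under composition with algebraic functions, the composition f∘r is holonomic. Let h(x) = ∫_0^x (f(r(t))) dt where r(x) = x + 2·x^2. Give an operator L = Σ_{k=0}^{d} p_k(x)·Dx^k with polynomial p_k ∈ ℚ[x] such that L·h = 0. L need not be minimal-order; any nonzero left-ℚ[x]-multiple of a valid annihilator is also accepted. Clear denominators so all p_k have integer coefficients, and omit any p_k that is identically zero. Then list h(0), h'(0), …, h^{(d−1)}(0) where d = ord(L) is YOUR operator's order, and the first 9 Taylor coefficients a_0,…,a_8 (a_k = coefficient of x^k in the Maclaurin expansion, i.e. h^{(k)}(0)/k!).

f: a_k = 0, 8, -16, 128/3, -128, 2048/5, -4096/3, 32768/7, -16384, …
L₀ from L_f via x↦r, Dx↦r'^{-1}Dx.
∫: right-multiply L₀ by Dx.
L = (16·x + 32·x^2)·Dx^2 + (1 + 8·x + 24·x^2 + 32·x^3)·Dx^3  (order 3).
h: a_k = 0, 0, 4, 0, -16/3, 64/5, -256/15, 0, 512/7, …
ICs: h(0) = 0, h′(0) = 0, h′′(0) = 8.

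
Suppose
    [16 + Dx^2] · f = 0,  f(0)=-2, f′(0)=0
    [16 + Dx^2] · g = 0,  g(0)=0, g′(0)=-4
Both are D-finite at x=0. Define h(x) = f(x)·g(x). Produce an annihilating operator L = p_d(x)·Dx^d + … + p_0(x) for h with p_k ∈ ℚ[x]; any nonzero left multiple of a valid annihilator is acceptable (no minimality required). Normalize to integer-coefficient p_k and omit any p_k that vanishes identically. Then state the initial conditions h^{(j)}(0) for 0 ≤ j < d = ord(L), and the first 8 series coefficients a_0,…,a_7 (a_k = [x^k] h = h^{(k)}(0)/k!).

L = 64·Dx + Dx^3  (order 3).
h: a_k = 0, 8, 0, -256/3, 0, 4096/15, 0, -131072/315, …
ICs: h(0) = 0, h′(0) = 8, h′′(0) = 0.

f: a_k = -2, 0, 16, 0, -64/3, 0, 512/45, 0, …
g: a_k = 0, -4, 0, 32/3, 0, -128/15, 0, 1024/315, …
Sym-product of L_f,L_g gives L₀ (≤ ord 4).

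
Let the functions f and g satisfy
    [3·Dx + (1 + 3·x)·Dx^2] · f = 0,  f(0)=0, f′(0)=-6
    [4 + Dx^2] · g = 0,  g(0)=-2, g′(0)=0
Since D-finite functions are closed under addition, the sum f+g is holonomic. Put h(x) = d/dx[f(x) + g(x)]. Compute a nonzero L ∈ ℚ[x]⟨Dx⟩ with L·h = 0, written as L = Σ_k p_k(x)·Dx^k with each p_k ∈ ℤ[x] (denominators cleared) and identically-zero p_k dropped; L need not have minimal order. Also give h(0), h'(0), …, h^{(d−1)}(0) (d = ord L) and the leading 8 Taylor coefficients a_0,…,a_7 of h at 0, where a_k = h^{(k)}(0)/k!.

f: a_k = 0, -6, 9, -18, 81/2, -486/5, 243, -4374/7, …
g: a_k = -2, 0, 4, 0, -4/3, 0, 8/45, 0, …
f+g: L₀ = lclm(L_f,L_g), ord ≤ 2+2.
h=h₀': d/dx-closure on L₀ ⇒ L.
L = (348 + 144·x + 216·x^2) + (44 + 180·x + 216·x^2 + 216·x^3)·Dx + (87 + 36·x + 54·x^2)·Dx^2 + (11 + 45·x + 54·x^2 + 54·x^3)·Dx^3  (order 3).
h: a_k = -6, 26, -54, 470/3, -486, 21886/15, -4374, 4133398/315, …
ICs: h(0) = -6, h′(0) = 26, h′′(0) = -108.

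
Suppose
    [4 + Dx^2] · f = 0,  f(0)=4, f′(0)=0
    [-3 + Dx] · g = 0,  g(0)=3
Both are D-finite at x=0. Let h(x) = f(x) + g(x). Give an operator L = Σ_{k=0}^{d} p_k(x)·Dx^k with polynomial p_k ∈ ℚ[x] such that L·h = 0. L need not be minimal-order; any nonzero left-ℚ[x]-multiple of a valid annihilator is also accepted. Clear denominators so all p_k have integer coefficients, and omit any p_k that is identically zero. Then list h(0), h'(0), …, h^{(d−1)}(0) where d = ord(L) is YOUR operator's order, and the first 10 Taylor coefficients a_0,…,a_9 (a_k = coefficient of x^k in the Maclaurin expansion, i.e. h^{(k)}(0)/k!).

f: a_k = 4, 0, -8, 0, 8/3, 0, -16/45, 0, 8/315, 0, …
g: a_k = 3, 9, 27/2, 27/2, 81/8, 243/40, 243/80, 729/560, 2187/4480, 729/4480, …
f+g: L₀ = lclm(L_f,L_g), ord ≤ 2+1.
L = -12 + 4·Dx - 3·Dx^2 + Dx^3  (order 3).
h: a_k = 7, 9, 11/2, 27/2, 307/24, 243/40, 1931/720, 729/560, 20707/40320, 729/4480, …
ICs: h(0) = 7, h′(0) = 9, h′′(0) = 11.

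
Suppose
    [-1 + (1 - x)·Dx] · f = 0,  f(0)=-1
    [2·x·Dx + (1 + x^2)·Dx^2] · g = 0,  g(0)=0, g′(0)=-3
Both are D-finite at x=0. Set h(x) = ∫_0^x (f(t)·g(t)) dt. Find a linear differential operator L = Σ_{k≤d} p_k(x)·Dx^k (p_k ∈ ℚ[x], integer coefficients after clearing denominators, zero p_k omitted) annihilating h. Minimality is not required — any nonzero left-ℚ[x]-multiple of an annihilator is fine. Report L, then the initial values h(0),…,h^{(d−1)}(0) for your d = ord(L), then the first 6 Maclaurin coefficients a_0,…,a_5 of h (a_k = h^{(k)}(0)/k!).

L = 2·x·Dx + (2 - 2·x + 4·x^2)·Dx^2 + (-1 + x - x^2 + x^3)·Dx^3  (order 3).
h: a_k = 0, 0, 3/2, 1, 1/2, 2/5, …
ICs: h(0) = 0, h′(0) = 0, h′′(0) = 3.

f: a_k = -1, -1, -1, -1, -1, -1, …
g: a_k = 0, -3, 0, 1, 0, -3/5, …
h₀=f·g: eliminate ⇒ L₀, order ≤ 1·2.
Integrate: L := L₀·Dx.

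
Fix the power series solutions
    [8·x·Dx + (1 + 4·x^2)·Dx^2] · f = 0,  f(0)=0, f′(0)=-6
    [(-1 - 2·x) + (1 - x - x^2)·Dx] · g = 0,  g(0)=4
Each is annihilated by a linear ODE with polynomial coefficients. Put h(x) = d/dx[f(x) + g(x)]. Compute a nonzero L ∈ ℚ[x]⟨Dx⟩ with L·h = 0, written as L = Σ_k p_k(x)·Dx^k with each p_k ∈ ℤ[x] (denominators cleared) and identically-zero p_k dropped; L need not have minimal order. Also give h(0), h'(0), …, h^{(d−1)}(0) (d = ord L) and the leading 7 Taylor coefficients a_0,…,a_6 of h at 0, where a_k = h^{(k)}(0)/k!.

f: a_k = 0, -6, 0, 8, 0, -96/5, 0, …
g: a_k = 4, 4, 8, 12, 20, 32, 52, …
Weyl lclm of L_f,L_g ⇒ L₀ (ord ≤ 3).
h₀' ⇒ L via d/dx closure of L₀.
L = (16 - 64·x - 400·x^2 - 576·x^3 - 696·x^4 - 96·x^6) + (-13 - 24·x - 22·x^2 - 204·x^3 - 548·x^4 - 488·x^5 - 48·x^6 - 96·x^7)·Dx + (2 + 5·x + 14·x^2 - 2·x^3 + 13·x^4 - 92·x^5 - 48·x^6 - 16·x^7 - 16·x^8)·Dx^2  (order 2).
h: a_k = -2, 16, 60, 80, 64, 312, 972, …
ICs: h(0) = -2, h′(0) = 16.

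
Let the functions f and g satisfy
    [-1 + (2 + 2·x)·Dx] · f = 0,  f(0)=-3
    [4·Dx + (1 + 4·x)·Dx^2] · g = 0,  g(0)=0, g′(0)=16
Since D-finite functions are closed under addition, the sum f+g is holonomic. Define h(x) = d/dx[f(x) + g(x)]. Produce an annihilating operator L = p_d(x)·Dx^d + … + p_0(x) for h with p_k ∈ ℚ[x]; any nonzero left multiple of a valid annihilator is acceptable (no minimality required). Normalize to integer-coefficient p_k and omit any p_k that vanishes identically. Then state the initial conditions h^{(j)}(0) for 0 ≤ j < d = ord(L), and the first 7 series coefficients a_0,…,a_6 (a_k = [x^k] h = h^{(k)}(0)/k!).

L = (52 + 16·x) + (125 + 232·x + 80·x^2)·Dx + (14 + 78·x + 96·x^2 + 32·x^3)·Dx^2  (order 2).
h: a_k = 29/2, -253/4, 4087/16, -32753/32, 1048471/256, -8388419/512, 134217035/2048, …
ICs: h(0) = 29/2, h′(0) = -253/4.

f: a_k = -3, -3/2, 3/8, -3/16, 15/128, -21/256, 63/1024, …
g: a_k = 0, 16, -32, 256/3, -256, 4096/5, -8192/3, …
f+g: L₀ = lclm(L_f,L_g), ord ≤ 1+2.
Differentiate: ansatz ord ≤ ord L₀ ⇒ L.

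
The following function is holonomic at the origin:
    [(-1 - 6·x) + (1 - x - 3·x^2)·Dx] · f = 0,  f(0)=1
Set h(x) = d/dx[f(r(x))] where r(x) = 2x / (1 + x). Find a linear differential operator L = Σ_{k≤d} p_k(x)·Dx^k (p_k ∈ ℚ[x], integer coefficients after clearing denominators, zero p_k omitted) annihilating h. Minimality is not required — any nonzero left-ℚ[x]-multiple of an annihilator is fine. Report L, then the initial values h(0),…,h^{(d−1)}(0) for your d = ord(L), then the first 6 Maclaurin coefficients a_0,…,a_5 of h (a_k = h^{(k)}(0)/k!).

f: a_k = 1, 1, 4, 7, 19, 40, …
Change of var in L_f (x↦r) gives L₀.
Derive L from L₀ (diff closure).
L = (14 + 78·x + 546·x^2 + 338·x^3) + (-1 - 14·x + 182·x^3 + 169·x^4)·Dx  (order 1).
h: a_k = 2, 28, 78, 728, 1690, 14196, …
ICs: h(0) = 2.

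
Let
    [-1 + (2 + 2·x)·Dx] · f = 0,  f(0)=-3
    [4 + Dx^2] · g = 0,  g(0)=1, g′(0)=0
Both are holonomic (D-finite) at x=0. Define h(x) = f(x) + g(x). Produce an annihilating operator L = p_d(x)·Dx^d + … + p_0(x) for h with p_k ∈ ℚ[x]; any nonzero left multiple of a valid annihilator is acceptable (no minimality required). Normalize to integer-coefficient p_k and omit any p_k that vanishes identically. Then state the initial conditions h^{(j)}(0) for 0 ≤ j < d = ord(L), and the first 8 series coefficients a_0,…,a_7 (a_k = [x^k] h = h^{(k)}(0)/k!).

L = (-76 - 128·x - 64·x^2) + (120 + 376·x + 384·x^2 + 128·x^3)·Dx + (-19 - 32·x - 16·x^2)·Dx^2 + (30 + 94·x + 96·x^2 + 32·x^3)·Dx^3  (order 3).
h: a_k = -2, -3/2, -13/8, -3/16, 301/384, -21/256, -1261/46080, -99/2048, …
ICs: h(0) = -2, h′(0) = -3/2, h′′(0) = -13/4.

f: a_k = -3, -3/2, 3/8, -3/16, 15/128, -21/256, 63/1024, -99/2048, …
g: a_k = 1, 0, -2, 0, 2/3, 0, -4/45, 0, …
f+g: L₀ = lclm(L_f,L_g), ord ≤ 1+2.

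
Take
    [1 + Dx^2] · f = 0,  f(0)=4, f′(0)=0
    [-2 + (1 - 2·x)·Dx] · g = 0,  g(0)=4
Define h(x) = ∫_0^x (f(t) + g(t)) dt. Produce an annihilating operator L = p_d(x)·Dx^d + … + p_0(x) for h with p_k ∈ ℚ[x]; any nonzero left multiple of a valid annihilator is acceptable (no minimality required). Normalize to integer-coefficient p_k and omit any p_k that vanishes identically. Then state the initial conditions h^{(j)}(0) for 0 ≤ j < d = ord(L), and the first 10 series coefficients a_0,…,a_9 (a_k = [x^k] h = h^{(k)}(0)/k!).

f: a_k = 4, 0, -2, 0, 1/6, 0, -1/180, 0, 1/10080, 0, …
g: a_k = 4, 8, 16, 32, 64, 128, 256, 512, 1024, 2048, …
f+g: L₀ = lclm(L_f,L_g), ord ≤ 2+1.
h=∫h₀ ⇒ L = L₀·Dx.
L = (-50 + 8·x - 8·x^2)·Dx + (9 - 22·x + 12·x^2 - 8·x^3)·Dx^2 + (-50 + 8·x - 8·x^2)·Dx^3 + (9 - 22·x + 12·x^2 - 8·x^3)·Dx^4  (order 4).
h: a_k = 0, 8, 4, 14/3, 8, 77/6, 64/3, 46079/1260, 64, 10321921/90720, …
ICs: h(0) = 0, h′(0) = 8, h′′(0) = 8, h′′′(0) = 28.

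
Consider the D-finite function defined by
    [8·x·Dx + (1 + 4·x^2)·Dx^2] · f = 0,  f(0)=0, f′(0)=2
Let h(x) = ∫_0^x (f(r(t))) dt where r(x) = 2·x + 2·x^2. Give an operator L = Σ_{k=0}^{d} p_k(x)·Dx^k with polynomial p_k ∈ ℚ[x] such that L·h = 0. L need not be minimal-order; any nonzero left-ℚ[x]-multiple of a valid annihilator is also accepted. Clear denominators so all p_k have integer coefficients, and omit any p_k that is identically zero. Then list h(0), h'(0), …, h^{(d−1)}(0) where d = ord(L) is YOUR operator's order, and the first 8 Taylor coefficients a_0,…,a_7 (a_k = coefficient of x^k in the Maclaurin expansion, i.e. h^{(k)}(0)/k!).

f: a_k = 0, 2, 0, -8/3, 0, 32/5, 0, -128/7, …
h₀=f(r): pull back L_f along r ⇒ L₀.
Integrate: L := L₀·Dx.
L = (-2 + 32·x + 128·x^2 + 192·x^3 + 96·x^4)·Dx^2 + (1 + 2·x + 16·x^2 + 64·x^3 + 80·x^4 + 32·x^5)·Dx^3  (order 3).
h: a_k = 0, 0, 2, 4/3, -16/3, -64/5, 352/15, 3008/21, …
ICs: h(0) = 0, h′(0) = 0, h′′(0) = 4.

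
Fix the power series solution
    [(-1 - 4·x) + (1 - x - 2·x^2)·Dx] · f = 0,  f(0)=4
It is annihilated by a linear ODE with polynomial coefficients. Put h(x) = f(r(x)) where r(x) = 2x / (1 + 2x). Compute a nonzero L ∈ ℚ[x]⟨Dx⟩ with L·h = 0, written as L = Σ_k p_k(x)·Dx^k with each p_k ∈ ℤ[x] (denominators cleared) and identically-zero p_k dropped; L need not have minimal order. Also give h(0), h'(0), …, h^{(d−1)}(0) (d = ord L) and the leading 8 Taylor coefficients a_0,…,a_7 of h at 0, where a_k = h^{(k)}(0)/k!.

L = (2 + 20·x) + (-1 - 4·x + 4·x^2 + 16·x^3)·Dx  (order 1).
h: a_k = 4, 8, 32, 0, 256, -512, 3072, -10240, …
ICs: h(0) = 4.

f: a_k = 4, 4, 12, 20, 44, 84, 172, 340, …
Change of var in L_f (x↦r) gives L₀.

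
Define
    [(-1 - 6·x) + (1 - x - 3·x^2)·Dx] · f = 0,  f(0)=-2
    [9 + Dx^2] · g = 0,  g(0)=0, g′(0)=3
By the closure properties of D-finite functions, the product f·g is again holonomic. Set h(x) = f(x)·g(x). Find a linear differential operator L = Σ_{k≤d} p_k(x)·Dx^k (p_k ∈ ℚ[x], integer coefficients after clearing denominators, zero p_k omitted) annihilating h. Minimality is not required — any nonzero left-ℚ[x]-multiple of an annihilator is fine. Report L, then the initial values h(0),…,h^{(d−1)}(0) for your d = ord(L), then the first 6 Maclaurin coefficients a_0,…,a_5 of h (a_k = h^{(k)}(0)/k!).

f: a_k = -2, -2, -8, -14, -38, -80, …
g: a_k = 0, 3, 0, -9/2, 0, 81/40, …
L₀ := L_f ⊗_s L_g (sym. prod.), ord ≤ 2.
L = (-3 + 9·x + 27·x^2) + (2 + 12·x)·Dx + (-1 + x + 3·x^2)·Dx^2  (order 2).
h: a_k = 0, -6, -6, -15, -33, -1641/20, …
ICs: h(0) = 0, h′(0) = -6.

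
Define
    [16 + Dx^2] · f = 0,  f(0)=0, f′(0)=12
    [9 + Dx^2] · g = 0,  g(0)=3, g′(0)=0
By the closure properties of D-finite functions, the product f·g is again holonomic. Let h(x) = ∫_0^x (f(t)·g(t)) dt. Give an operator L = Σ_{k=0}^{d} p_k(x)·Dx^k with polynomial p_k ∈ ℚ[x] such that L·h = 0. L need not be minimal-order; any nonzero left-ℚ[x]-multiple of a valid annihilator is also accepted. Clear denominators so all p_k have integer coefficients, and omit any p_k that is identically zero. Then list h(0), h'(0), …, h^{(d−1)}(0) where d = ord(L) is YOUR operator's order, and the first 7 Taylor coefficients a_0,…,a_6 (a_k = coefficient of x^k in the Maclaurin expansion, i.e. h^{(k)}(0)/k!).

L = 49·Dx + 50·Dx^3 + Dx^5  (order 5).
h: a_k = 0, 0, 18, 0, -129/2, 0, 2101/20, …
ICs: h(0) = 0, h′(0) = 0, h′′(0) = 36, h′′′(0) = 0, h′′′′(0) = -1548.

f: a_k = 0, 12, 0, -32, 0, 128/5, 0, …
g: a_k = 3, 0, -27/2, 0, 81/8, 0, -243/80, …
f·g: L₀ = L_f ⊗_s L_g, ord ≤ 2·2.
∫: right-multiply L₀ by Dx.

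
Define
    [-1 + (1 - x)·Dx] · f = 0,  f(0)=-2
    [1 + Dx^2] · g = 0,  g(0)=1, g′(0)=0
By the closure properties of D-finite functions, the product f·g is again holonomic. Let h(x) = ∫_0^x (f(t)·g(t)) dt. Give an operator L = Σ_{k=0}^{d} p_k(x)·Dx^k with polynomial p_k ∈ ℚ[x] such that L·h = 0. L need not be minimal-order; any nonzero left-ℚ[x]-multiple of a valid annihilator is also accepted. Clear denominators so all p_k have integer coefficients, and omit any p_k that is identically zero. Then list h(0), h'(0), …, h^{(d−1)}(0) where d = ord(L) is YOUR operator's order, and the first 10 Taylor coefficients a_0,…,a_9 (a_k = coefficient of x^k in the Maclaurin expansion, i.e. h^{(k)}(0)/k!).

L = (-1 + x)·Dx + 2·Dx^2 + (-1 + x)·Dx^3  (order 3).
h: a_k = 0, -2, -1, -1/3, -1/4, -13/60, -13/72, -389/2520, -389/2880, -4357/36288, …
ICs: h(0) = 0, h′(0) = -2, h′′(0) = -2.

f: a_k = -2, -2, -2, -2, -2, -2, -2, -2, -2, -2, …
g: a_k = 1, 0, -1/2, 0, 1/24, 0, -1/720, 0, 1/40320, 0, …
Sym-product of L_f,L_g gives L₀ (≤ ord 2).
h=∫₀ˣh₀: take L = L₀·Dx.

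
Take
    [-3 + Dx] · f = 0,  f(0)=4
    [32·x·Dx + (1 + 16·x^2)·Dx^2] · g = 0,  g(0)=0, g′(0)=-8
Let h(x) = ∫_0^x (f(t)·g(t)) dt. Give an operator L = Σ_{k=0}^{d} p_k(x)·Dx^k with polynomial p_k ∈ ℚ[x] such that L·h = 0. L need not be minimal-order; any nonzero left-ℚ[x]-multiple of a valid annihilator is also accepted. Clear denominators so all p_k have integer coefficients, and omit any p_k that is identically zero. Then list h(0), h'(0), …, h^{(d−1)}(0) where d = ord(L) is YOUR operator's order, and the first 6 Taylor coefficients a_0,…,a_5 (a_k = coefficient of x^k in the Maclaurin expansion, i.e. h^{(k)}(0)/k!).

f: a_k = 4, 12, 18, 18, 27/2, 81/10, …
g: a_k = 0, -8, 0, 128/3, 0, -2048/5, …
h₀=f·g: eliminate ⇒ L₀, order ≤ 1·2.
h=∫h₀ ⇒ L = L₀·Dx.
L = (9 - 96·x + 144·x^2)·Dx + (-6 + 32·x - 96·x^2)·Dx^2 + (1 + 16·x^2)·Dx^3  (order 3).
h: a_k = 0, 0, -16, -32, 20/3, 368/5, …
ICs: h(0) = 0, h′(0) = 0, h′′(0) = -32.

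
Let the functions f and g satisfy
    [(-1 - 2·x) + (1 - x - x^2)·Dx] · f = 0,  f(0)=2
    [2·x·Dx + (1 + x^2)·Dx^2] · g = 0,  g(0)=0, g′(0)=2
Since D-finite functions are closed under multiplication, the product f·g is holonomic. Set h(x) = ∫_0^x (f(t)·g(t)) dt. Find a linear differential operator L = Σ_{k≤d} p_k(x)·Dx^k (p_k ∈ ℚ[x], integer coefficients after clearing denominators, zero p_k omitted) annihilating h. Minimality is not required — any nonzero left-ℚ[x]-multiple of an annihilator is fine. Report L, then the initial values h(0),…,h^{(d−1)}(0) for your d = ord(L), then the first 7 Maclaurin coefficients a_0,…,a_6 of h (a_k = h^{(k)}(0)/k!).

f: a_k = 2, 2, 4, 6, 10, 16, 26, …
g: a_k = 0, 2, 0, -2/3, 0, 2/5, 0, …
L₀ := L_f ⊗_s L_g (sym. prod.), ord ≤ 2.
h=∫₀ˣh₀: take L = L₀·Dx.
L = (2 + 2·x + 6·x^2)·Dx + (2 + 2·x + 4·x^2 + 6·x^3)·Dx^2 + (-1 + x + x^3 + x^4)·Dx^3  (order 3).
h: a_k = 0, 0, 2, 4/3, 5/3, 32/15, 136/45, …
ICs: h(0) = 0, h′(0) = 0, h′′(0) = 4.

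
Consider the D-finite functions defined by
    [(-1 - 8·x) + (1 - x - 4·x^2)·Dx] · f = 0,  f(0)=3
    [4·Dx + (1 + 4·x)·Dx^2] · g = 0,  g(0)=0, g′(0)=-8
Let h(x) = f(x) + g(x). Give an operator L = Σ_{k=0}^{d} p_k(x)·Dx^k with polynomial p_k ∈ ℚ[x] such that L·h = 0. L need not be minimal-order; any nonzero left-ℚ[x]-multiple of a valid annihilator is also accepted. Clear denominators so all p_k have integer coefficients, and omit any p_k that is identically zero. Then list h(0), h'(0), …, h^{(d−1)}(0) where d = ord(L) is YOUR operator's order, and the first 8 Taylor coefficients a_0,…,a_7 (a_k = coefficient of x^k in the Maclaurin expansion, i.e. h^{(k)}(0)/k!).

f: a_k = 3, 3, 15, 27, 87, 195, 543, 1323, …
g: a_k = 0, -8, 16, -128/3, 128, -2048/5, 4096/3, -32768/7, …
h₀=f+g: left-lcm gives L₀, ord ≤ 3.
L = (268 + 1616·x + 5504·x^2 + 4608·x^3 + 6144·x^4)·Dx + (11 + 360·x + 3008·x^2 + 7680·x^3 + 9472·x^4 + 10240·x^5)·Dx^2 + (-7 - 67·x - 154·x^2 + 136·x^3 + 928·x^4 + 2176·x^5 + 2048·x^6)·Dx^3  (order 3).
h: a_k = 3, -5, 31, -47/3, 215, -1073/5, 5725/3, -23507/7, …
ICs: h(0) = 3, h′(0) = -5, h′′(0) = 62.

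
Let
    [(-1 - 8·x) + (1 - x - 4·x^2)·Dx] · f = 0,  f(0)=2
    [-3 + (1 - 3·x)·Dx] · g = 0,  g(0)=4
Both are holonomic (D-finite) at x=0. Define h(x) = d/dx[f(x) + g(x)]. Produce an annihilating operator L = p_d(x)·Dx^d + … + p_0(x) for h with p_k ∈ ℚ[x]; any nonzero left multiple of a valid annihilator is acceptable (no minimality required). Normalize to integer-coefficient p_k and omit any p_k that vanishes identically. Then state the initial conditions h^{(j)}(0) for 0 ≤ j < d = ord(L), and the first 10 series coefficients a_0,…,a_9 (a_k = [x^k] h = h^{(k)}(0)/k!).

L = (54 - 288·x + 1728·x^2 - 2304·x^3 + 1728·x^4) + (-42·x - 144·x^2 + 1248·x^3 - 2088·x^4 + 1728·x^5)·Dx + (-1 + 16·x - 71·x^2 + 96·x^3 + 72·x^4 - 312·x^5 + 288·x^6)·Dx^2  (order 2).
h: a_k = 14, 92, 378, 1528, 5510, 19668, 67410, 228592, 761310, 2513740, …
ICs: h(0) = 14, h′(0) = 92.

f: a_k = 2, 2, 10, 18, 58, 130, 362, 882, 2330, 5858, …
g: a_k = 4, 12, 36, 108, 324, 972, 2916, 8748, 26244, 78732, …
Sum ⇒ L₀ = lclm(L_f,L_g) in ℚ(x)⟨Dx⟩.
h=h₀': d/dx-closure on L₀ ⇒ L.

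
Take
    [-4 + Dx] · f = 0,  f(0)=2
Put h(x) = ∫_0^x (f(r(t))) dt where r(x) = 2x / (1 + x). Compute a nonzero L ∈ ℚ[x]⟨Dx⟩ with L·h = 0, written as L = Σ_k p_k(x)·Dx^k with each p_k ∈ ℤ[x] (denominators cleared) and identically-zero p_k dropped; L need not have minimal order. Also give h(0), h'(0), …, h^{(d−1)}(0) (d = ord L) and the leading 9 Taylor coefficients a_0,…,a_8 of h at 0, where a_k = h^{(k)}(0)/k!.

f: a_k = 2, 8, 16, 64/3, 64/3, 256/15, 512/45, 2048/315, 1024/315, …
h₀=f(r): pull back L_f along r ⇒ L₀.
h=∫₀ˣh₀: take L = L₀·Dx.
L = -8·Dx + (1 + 2·x + x^2)·Dx^2  (order 2).
h: a_k = 0, 2, 8, 16, 44/3, 16/15, -88/15, 368/315, 806/315, …
ICs: h(0) = 0, h′(0) = 2.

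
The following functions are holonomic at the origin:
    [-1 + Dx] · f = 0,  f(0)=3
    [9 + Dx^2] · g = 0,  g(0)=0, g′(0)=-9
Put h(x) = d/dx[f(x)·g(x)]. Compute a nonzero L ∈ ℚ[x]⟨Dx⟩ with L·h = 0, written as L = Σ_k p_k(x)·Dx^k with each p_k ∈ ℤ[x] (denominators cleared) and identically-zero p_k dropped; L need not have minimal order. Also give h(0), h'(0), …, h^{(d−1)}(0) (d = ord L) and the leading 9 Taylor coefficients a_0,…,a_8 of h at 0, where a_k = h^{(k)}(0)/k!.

f: a_k = 3, 3, 3/2, 1/2, 1/8, 1/40, 1/240, 1/1680, 1/13440, …
g: a_k = 0, -9, 0, 27/2, 0, -243/40, 0, 729/560, 0, …
h₀=f·g: eliminate ⇒ L₀, order ≤ 1·2.
h₀' ⇒ L via d/dx closure of L₀.
L = 10 - 2·Dx + Dx^2  (order 2).
h: a_k = -27, -54, 81, 144, 9/2, -351/5, -249/10, 48/5, 1917/280, …
ICs: h(0) = -27, h′(0) = -54.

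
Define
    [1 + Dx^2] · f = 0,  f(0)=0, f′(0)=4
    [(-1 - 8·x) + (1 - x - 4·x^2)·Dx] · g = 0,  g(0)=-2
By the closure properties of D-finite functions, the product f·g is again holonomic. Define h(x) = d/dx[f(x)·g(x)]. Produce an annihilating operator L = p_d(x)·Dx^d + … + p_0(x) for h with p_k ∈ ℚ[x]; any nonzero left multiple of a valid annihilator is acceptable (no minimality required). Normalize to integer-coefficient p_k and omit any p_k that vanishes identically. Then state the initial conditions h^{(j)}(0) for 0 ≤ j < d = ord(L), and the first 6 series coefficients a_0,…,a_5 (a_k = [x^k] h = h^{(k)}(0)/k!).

L = (159 - 2·x - 7·x^2 + 8·x^3 + 16·x^4) + (22 + 178·x + 24·x^2 + 64·x^3)·Dx + (-7 + 6·x + 25·x^2 + 8·x^3 + 16·x^4)·Dx^2  (order 2).
h: a_k = -8, -16, -116, -848/3, -1127, -15242/5, …
ICs: h(0) = -8, h′(0) = -16.

f: a_k = 0, 4, 0, -2/3, 0, 1/30, …
g: a_k = -2, -2, -10, -18, -58, -130, …
f·g: L₀ = L_f ⊗_s L_g, ord ≤ 2·1.
h=h₀': d/dx-closure on L₀ ⇒ L.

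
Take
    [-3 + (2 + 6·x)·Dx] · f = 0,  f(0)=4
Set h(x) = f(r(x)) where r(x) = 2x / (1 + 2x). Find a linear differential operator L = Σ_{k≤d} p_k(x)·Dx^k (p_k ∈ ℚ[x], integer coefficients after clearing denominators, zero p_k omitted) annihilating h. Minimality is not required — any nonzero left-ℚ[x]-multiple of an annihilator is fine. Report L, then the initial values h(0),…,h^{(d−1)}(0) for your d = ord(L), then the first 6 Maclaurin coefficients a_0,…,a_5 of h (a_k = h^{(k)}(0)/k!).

f: a_k = 4, 6, -9/2, 27/4, -405/32, 1701/64, …
L₀ from L_f via x↦r, Dx↦r'^{-1}Dx.
L = -3 + (1 + 10·x + 16·x^2)·Dx  (order 1).
h: a_k = 4, 12, -42, 174, -1677/2, 9069/2, …
ICs: h(0) = 4.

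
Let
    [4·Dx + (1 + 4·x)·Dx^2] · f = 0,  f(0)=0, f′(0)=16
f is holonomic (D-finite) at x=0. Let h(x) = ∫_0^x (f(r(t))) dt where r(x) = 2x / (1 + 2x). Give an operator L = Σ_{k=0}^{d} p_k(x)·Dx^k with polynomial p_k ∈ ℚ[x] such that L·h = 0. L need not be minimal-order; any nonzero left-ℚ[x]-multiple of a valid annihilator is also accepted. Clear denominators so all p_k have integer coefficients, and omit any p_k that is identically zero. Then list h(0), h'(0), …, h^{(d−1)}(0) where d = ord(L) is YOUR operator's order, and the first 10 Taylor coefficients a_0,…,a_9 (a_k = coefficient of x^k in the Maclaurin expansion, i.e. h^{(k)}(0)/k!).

L = (12 + 40·x)·Dx^2 + (1 + 12·x + 20·x^2)·Dx^3  (order 3).
h: a_k = 0, 0, 16, -64, 992/3, -9984/5, 199936/15, -95232, 4999936/7, -16666624/3, …
ICs: h(0) = 0, h′(0) = 0, h′′(0) = 32.

f: a_k = 0, 16, -32, 256/3, -256, 4096/5, -8192/3, 65536/7, -32768, 1048576/9, …
Change of var in L_f (x↦r) gives L₀.
h=∫h₀ ⇒ L = L₀·Dx.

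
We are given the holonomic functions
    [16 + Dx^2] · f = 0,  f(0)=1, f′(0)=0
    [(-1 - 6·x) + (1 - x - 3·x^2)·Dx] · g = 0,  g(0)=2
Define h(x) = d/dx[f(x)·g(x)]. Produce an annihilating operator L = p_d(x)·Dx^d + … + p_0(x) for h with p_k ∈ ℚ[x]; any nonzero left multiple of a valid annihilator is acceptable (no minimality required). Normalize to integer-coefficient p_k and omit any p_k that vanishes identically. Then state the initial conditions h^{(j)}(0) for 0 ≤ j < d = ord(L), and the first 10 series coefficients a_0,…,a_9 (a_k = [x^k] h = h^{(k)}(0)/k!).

f: a_k = 1, 0, -8, 0, 32/3, 0, -256/45, 0, 512/315, 0, …
g: a_k = 2, 2, 8, 14, 38, 80, 194, 434, 1016, 2318, …
Product ⇒ symmetric product L₀, ord ≤ 2.
Derive L from L₀ (diff closure).
L = (-26 - 256·x - 640·x^2 + 768·x^3 + 1152·x^4) + (-7 - 26·x + 144·x^2 + 288·x^3)·Dx + (5 - 13·x - 31·x^2 + 48·x^3 + 72·x^4)·Dx^2  (order 2).
h: a_k = 2, -16, -6, -56/3, -160/3, -3244/15, -21434/45, -435776/315, -118774/35, -25413484/2835, …
ICs: h(0) = 2, h′(0) = -16.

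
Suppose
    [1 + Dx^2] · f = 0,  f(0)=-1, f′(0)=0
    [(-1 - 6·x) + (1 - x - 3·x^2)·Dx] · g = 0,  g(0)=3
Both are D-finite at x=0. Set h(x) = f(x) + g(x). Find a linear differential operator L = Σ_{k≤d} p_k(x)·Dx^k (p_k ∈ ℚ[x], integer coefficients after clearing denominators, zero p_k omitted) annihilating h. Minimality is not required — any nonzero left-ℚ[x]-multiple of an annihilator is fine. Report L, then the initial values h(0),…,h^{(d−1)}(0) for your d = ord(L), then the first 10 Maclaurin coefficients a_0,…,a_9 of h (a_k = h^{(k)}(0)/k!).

f: a_k = -1, 0, 1/2, 0, -1/24, 0, 1/720, 0, -1/40320, 0, …
g: a_k = 3, 3, 12, 21, 57, 120, 291, 651, 1524, 3477, …
Sum ⇒ L₀ = lclm(L_f,L_g) in ℚ(x)⟨Dx⟩.
L = (-43 - 292·x - 307·x^2 - 624·x^3 - 45·x^4 - 54·x^5) + (9 + 7·x + 6·x^2 - 91·x^3 - 144·x^4 - 27·x^5 - 27·x^6)·Dx + (-43 - 292·x - 307·x^2 - 624·x^3 - 45·x^4 - 54·x^5)·Dx^2 + (9 + 7·x + 6·x^2 - 91·x^3 - 144·x^4 - 27·x^5 - 27·x^6)·Dx^3  (order 3).
h: a_k = 2, 3, 25/2, 21, 1367/24, 120, 209521/720, 651, 61447679/40320, 3477, …
ICs: h(0) = 2, h′(0) = 3, h′′(0) = 25.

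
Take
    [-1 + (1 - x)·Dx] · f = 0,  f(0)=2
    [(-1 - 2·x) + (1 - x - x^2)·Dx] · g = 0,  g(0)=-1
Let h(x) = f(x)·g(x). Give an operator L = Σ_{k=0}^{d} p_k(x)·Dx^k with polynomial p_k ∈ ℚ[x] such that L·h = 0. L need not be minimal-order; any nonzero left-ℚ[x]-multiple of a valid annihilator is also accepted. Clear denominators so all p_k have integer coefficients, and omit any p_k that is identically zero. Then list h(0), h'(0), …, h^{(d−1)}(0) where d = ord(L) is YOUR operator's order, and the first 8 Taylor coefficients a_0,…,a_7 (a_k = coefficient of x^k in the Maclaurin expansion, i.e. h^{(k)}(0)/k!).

f: a_k = 2, 2, 2, 2, 2, 2, 2, 2, …
g: a_k = -1, -1, -2, -3, -5, -8, -13, -21, …
f·g: L₀ = L_f ⊗_s L_g, ord ≤ 1·1.
L = (-2 + 3·x^2) + (1 - 2·x + x^3)·Dx  (order 1).
h: a_k = -2, -4, -8, -14, -24, -40, -66, -108, …
ICs: h(0) = -2.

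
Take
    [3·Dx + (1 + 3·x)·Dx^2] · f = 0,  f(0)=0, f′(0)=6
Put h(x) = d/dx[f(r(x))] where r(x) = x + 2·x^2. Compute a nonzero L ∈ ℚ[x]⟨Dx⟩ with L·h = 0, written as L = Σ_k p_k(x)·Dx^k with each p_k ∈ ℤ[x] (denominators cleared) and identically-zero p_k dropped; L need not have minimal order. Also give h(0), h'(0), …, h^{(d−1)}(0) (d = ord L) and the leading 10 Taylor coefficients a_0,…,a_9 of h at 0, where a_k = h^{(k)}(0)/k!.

L = (-1 + 12·x + 24·x^2) + (1 + 7·x + 18·x^2 + 24·x^3)·Dx  (order 1).
h: a_k = 6, 6, -54, 126, -54, -594, 2106, -2754, -4374, 29646, …
ICs: h(0) = 6.

f: a_k = 0, 6, -9, 18, -81/2, 486/5, -243, 4374/7, -6561/4, 4374, …
Change of var in L_f (x↦r) gives L₀.
h=h₀': d/dx-closure on L₀ ⇒ L.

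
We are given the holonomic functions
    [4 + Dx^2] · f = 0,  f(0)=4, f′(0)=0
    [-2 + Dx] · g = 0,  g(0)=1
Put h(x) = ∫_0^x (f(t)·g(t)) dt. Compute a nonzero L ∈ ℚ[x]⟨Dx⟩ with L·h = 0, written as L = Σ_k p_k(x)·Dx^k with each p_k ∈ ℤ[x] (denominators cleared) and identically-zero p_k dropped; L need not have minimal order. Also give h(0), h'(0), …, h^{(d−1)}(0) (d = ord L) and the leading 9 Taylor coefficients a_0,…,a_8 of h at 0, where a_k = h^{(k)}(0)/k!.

f: a_k = 4, 0, -8, 0, 8/3, 0, -16/45, 0, 8/315, …
g: a_k = 1, 2, 2, 4/3, 2/3, 4/15, 4/45, 8/315, 2/315, …
Product ⇒ symmetric product L₀, ord ≤ 2.
h=∫₀ˣh₀: take L = L₀·Dx.
L = 8·Dx - 4·Dx^2 + Dx^3  (order 3).
h: a_k = 0, 4, 4, 0, -8/3, -32/15, -32/45, 0, 32/315, …
ICs: h(0) = 0, h′(0) = 4, h′′(0) = 8.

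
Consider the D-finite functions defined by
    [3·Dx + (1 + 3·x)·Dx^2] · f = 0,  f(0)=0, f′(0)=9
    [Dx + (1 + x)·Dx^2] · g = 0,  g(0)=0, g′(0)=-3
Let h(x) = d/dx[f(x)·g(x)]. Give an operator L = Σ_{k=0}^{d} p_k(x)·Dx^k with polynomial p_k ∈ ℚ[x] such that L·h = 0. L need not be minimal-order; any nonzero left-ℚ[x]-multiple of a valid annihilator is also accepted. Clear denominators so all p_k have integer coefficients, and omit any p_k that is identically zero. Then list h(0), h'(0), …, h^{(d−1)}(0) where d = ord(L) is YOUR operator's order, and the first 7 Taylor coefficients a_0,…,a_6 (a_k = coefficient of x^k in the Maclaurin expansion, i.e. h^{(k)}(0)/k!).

L = (30 + 72·x + 54·x^2) + (76 + 354·x + 540·x^2 + 270·x^3)·Dx + (29 + 200·x + 486·x^2 + 504·x^3 + 189·x^4)·Dx^2 + (2 + 19·x + 68·x^2 + 114·x^3 + 90·x^4 + 27·x^5)·Dx^3  (order 3).
h: a_k = 0, -54, 162, -441, 1215, -34263/10, 49203/5, …
ICs: h(0) = 0, h′(0) = -54, h′′(0) = 324.

f: a_k = 0, 9, -27/2, 27, -243/4, 729/5, -729/2, …
g: a_k = 0, -3, 3/2, -1, 3/4, -3/5, 1/2, …
L₀ := L_f ⊗_s L_g (sym. prod.), ord ≤ 4.
Differentiate: ansatz ord ≤ ord L₀ ⇒ L.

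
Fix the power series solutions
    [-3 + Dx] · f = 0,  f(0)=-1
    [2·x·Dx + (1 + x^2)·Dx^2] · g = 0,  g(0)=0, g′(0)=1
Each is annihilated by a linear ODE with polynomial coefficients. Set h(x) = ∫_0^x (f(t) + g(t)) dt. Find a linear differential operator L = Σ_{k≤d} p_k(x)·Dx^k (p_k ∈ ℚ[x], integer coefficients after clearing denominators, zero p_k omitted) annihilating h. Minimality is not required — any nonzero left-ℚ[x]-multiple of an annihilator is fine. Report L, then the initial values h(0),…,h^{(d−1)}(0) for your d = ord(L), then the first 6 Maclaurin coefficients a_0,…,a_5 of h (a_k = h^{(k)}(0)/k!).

L = (6 - 18·x - 18·x^2 - 18·x^3)·Dx^2 + (-11 - 12·x^2 - 9·x^4)·Dx^3 + (3 + 2·x + 6·x^2 + 2·x^3 + 3·x^4)·Dx^4  (order 4).
h: a_k = 0, -1, -1, -3/2, -29/24, -27/40, …
ICs: h(0) = 0, h′(0) = -1, h′′(0) = -2, h′′′(0) = -9.

f: a_k = -1, -3, -9/2, -9/2, -27/8, -81/40, …
g: a_k = 0, 1, 0, -1/3, 0, 1/5, …
Weyl lclm of L_f,L_g ⇒ L₀ (ord ≤ 3).
Integrate: L := L₀·Dx.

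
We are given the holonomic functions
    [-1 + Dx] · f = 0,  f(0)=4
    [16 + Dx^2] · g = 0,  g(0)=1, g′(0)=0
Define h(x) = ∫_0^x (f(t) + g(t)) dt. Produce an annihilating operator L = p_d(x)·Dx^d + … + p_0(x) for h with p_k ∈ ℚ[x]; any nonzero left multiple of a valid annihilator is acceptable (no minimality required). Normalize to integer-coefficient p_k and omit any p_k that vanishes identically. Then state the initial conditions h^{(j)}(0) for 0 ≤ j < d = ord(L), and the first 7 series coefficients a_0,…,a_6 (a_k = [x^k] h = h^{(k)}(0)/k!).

L = -16·Dx + 16·Dx^2 - Dx^3 + Dx^4  (order 4).
h: a_k = 0, 5, 2, -2, 1/6, 13/6, 1/180, …
ICs: h(0) = 0, h′(0) = 5, h′′(0) = 4, h′′′(0) = -12.

f: a_k = 4, 4, 2, 2/3, 1/6, 1/30, 1/180, …
g: a_k = 1, 0, -8, 0, 32/3, 0, -256/45, …
L₀ := lclm(L_f,L_g); ord L₀ ≤ 1+2.
∫: right-multiply L₀ by Dx.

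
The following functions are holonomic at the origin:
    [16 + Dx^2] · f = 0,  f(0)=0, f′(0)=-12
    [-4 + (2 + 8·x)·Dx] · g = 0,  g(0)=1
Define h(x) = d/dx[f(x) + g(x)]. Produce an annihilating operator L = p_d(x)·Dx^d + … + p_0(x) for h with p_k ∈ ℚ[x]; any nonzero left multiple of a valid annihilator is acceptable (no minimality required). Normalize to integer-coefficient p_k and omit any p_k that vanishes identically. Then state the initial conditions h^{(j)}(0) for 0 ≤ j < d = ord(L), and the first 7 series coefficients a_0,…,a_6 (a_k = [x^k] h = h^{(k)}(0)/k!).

L = (-608 - 1024·x - 2048·x^2) + (-112 - 960·x - 3072·x^2 - 4096·x^3)·Dx + (-38 - 64·x - 128·x^2)·Dx^2 + (-7 - 60·x - 192·x^2 - 256·x^3)·Dx^3  (order 3).
h: a_k = -10, -4, 108, -40, 12, -504, 28744/15, …
ICs: h(0) = -10, h′(0) = -4, h′′(0) = 216.

f: a_k = 0, -12, 0, 32, 0, -128/5, 0, …
g: a_k = 1, 2, -2, 4, -10, 28, -84, …
L₀ := lclm(L_f,L_g); ord L₀ ≤ 2+1.
Differentiate: ansatz ord ≤ ord L₀ ⇒ L.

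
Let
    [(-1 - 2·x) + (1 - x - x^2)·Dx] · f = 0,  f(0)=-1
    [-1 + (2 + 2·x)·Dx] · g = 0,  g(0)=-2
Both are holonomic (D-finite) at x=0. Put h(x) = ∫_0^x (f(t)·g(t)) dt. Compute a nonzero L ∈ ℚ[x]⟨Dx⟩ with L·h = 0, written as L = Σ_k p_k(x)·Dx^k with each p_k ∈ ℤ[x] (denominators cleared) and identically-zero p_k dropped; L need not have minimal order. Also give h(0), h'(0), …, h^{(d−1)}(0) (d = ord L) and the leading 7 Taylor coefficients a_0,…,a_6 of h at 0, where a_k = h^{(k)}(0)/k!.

L = (3 + 5·x + 3·x^2)·Dx + (-2 + 4·x^2 + 2·x^3)·Dx^2  (order 2).
h: a_k = 0, 2, 3/2, 19/12, 63/32, 803/320, 2621/768, …
ICs: h(0) = 0, h′(0) = 2.

f: a_k = -1, -1, -2, -3, -5, -8, -13, …
g: a_k = -2, -1, 1/4, -1/8, 5/64, -7/128, 21/512, …
f·g: L₀ = L_f ⊗_s L_g, ord ≤ 1·1.
Integrate: L := L₀·Dx.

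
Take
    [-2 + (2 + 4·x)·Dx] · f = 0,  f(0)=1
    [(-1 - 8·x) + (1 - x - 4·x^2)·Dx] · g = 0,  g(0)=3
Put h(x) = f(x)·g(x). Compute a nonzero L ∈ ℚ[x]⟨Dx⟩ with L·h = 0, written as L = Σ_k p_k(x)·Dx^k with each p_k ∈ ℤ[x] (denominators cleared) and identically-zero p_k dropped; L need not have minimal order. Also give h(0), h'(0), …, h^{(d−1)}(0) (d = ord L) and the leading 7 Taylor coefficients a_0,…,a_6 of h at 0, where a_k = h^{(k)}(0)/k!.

L = (2 + 9·x + 12·x^2) + (-1 - x + 6·x^2 + 8·x^3)·Dx  (order 1).
h: a_k = 3, 6, 33/2, 42, 849/8, 1107/4, 11157/16, …
ICs: h(0) = 3.

f: a_k = 1, 1, -1/2, 1/2, -5/8, 7/8, -21/16, …
g: a_k = 3, 3, 15, 27, 87, 195, 543, …
Product ⇒ symmetric product L₀, ord ≤ 1.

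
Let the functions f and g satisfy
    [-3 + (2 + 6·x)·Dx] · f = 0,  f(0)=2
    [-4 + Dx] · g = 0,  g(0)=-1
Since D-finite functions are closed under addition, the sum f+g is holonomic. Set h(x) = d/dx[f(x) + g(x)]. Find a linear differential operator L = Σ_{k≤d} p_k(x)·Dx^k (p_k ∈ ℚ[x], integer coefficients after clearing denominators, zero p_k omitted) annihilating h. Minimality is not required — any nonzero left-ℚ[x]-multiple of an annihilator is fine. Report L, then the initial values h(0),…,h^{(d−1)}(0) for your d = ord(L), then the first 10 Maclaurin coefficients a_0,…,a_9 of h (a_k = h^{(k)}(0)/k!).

f: a_k = 2, 3, -9/4, 27/8, -405/64, 1701/128, -15309/512, 72171/1024, -2814669/16384, 14073345/32768, …
g: a_k = -1, -4, -8, -32/3, -32/3, -128/15, -256/45, -1024/315, -512/315, -2048/2835, …
h₀=f+g: left-lcm gives L₀, ord ≤ 2.
Differentiate: ansatz ord ≤ ord L₀ ⇒ L.
L = (-204 - 288·x) + (-37 - 384·x - 576·x^2)·Dx + (22 + 114·x + 144·x^2)·Dx^2  (order 2).
h: a_k = -1, -41/2, -175/8, -3263/48, 9131/384, -819977/3840, 21685289/46080, -895009343/645120, 39830824211/10321920, -2035331457737/185794560, …
ICs: h(0) = -1, h′(0) = -41/2.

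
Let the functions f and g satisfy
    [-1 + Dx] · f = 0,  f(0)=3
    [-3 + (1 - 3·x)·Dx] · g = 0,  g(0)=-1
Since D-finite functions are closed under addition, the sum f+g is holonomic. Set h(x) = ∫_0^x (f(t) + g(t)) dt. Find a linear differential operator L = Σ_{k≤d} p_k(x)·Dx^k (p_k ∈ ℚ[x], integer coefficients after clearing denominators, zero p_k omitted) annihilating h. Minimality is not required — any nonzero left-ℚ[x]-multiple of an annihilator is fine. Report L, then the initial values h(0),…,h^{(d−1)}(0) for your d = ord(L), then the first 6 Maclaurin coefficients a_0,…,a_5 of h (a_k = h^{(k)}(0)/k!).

f: a_k = 3, 3, 3/2, 1/2, 1/8, 1/40, …
g: a_k = -1, -3, -9, -27, -81, -243, …
h₀=f+g: left-lcm gives L₀, ord ≤ 2.
h=∫h₀ ⇒ L = L₀·Dx.
L = (15 + 9·x)·Dx + (-17 - 6·x + 9·x^2)·Dx^2 + (2 - 3·x - 9·x^2)·Dx^3  (order 3).
h: a_k = 0, 2, 0, -5/2, -53/8, -647/40, …
ICs: h(0) = 0, h′(0) = 2, h′′(0) = 0.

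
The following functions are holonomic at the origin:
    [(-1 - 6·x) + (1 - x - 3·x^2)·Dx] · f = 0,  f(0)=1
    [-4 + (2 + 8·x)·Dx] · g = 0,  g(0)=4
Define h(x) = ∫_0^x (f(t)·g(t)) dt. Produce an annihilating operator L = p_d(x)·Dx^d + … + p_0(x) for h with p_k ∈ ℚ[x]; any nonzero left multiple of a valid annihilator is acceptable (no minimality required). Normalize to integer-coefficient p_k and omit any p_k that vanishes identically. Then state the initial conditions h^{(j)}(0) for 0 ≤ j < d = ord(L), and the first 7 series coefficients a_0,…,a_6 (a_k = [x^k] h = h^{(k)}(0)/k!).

L = (3 + 8·x + 18·x^2)·Dx + (-1 - 3·x + 7·x^2 + 12·x^3)·Dx^2  (order 2).
h: a_k = 0, 4, 6, 16/3, 17, 76/5, 196/3, …
ICs: h(0) = 0, h′(0) = 4.

f: a_k = 1, 1, 4, 7, 19, 40, 97, …
g: a_k = 4, 8, -8, 16, -40, 112, -336, …
Product ⇒ symmetric product L₀, ord ≤ 1.
Integrate: L := L₀·Dx.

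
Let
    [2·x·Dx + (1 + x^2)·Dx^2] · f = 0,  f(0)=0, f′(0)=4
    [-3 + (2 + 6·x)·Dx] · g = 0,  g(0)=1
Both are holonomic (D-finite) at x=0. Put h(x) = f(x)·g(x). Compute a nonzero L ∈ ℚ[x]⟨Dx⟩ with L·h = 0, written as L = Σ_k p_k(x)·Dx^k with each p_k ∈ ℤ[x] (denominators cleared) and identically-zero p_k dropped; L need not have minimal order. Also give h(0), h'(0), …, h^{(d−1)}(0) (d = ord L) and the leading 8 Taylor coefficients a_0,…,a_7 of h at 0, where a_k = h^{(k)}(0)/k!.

L = (27 - 12·x - 9·x^2) + (-12 - 28·x + 36·x^2 + 36·x^3)·Dx + (4 + 24·x + 40·x^2 + 24·x^3 + 36·x^4)·Dx^2  (order 2).
h: a_k = 0, 4, 6, -35/6, 19/4, -1657/160, 8169/320, -511199/8960, …
ICs: h(0) = 0, h′(0) = 4.

f: a_k = 0, 4, 0, -4/3, 0, 4/5, 0, -4/7, …
g: a_k = 1, 3/2, -9/8, 27/16, -405/128, 1701/256, -15309/1024, 72171/2048, …
h₀=f·g: eliminate ⇒ L₀, order ≤ 2·1.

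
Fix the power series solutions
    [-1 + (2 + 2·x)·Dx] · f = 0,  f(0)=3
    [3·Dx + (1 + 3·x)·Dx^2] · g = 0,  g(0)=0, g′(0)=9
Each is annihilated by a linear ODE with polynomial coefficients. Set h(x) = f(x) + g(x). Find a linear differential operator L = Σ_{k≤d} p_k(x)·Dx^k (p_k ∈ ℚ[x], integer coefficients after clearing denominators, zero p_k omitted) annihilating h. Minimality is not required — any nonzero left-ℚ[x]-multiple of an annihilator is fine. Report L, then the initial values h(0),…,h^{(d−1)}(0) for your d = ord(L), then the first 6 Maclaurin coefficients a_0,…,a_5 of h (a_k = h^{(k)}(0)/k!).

f: a_k = 3, 3/2, -3/8, 3/16, -15/128, 21/256, …
g: a_k = 0, 9, -27/2, 27, -243/4, 729/5, …
Weyl lclm of L_f,L_g ⇒ L₀ (ord ≤ 3).
L = (27 + 9·x)·Dx + (69 + 126·x + 45·x^2)·Dx^2 + (10 + 46·x + 54·x^2 + 18·x^3)·Dx^3  (order 3).
h: a_k = 3, 21/2, -111/8, 435/16, -7791/128, 186729/1280, …
ICs: h(0) = 3, h′(0) = 21/2, h′′(0) = -111/4.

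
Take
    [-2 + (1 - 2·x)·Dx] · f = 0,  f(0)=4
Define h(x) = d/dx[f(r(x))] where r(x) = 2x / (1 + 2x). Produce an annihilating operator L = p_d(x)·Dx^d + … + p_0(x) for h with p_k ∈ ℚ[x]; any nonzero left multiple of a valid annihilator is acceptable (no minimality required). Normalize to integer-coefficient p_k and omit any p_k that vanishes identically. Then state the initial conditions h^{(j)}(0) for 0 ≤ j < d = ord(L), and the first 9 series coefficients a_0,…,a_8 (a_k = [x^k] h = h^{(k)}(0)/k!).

f: a_k = 4, 8, 16, 32, 64, 128, 256, 512, 1024, …
h₀=f(r): pull back L_f along r ⇒ L₀.
h₀' ⇒ L via d/dx closure of L₀.
L = 4 + (-1 + 2·x)·Dx  (order 1).
h: a_k = 16, 64, 192, 512, 1280, 3072, 7168, 16384, 36864, …
ICs: h(0) = 16.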